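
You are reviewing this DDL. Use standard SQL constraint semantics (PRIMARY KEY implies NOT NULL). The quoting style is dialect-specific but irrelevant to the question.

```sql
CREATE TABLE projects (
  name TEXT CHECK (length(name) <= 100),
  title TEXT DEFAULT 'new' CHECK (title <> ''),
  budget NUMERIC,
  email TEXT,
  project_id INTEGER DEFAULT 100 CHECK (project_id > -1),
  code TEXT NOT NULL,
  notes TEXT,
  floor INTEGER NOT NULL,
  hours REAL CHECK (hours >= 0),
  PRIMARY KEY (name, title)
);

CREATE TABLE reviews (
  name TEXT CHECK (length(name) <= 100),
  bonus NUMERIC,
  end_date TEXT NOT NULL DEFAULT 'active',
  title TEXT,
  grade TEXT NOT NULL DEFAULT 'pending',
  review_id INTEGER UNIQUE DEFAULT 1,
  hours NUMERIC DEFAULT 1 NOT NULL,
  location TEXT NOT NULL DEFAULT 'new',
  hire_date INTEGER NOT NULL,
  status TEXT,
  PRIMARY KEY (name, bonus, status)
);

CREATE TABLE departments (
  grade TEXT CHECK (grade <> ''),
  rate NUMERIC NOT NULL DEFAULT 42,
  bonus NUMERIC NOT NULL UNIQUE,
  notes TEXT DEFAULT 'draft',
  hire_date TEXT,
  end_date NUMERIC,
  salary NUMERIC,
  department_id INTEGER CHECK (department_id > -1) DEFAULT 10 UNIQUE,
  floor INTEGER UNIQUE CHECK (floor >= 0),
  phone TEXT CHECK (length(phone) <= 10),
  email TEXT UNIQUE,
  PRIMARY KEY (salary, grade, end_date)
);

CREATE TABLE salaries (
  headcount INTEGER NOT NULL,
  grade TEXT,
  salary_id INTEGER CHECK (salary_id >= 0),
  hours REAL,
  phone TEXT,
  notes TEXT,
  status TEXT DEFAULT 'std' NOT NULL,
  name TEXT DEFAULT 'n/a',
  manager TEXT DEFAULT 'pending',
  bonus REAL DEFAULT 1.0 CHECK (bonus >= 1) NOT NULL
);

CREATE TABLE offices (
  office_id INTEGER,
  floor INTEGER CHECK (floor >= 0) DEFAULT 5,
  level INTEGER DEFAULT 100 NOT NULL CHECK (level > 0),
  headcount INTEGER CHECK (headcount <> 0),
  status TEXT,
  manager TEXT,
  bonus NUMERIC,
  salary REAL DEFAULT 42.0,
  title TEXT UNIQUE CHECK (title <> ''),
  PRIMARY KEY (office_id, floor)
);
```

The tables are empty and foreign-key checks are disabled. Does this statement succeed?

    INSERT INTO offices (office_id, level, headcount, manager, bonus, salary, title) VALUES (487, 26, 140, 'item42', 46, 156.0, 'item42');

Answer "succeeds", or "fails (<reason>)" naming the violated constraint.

succeeds

NOT NULL columns: floor defaults to 5; level is supplied; office_id is supplied.
CHECK constraints: 26 satisfies (level > 0); 140 satisfies (headcount <> 0); 'item42' satisfies (title <> '').
No constraint is violated.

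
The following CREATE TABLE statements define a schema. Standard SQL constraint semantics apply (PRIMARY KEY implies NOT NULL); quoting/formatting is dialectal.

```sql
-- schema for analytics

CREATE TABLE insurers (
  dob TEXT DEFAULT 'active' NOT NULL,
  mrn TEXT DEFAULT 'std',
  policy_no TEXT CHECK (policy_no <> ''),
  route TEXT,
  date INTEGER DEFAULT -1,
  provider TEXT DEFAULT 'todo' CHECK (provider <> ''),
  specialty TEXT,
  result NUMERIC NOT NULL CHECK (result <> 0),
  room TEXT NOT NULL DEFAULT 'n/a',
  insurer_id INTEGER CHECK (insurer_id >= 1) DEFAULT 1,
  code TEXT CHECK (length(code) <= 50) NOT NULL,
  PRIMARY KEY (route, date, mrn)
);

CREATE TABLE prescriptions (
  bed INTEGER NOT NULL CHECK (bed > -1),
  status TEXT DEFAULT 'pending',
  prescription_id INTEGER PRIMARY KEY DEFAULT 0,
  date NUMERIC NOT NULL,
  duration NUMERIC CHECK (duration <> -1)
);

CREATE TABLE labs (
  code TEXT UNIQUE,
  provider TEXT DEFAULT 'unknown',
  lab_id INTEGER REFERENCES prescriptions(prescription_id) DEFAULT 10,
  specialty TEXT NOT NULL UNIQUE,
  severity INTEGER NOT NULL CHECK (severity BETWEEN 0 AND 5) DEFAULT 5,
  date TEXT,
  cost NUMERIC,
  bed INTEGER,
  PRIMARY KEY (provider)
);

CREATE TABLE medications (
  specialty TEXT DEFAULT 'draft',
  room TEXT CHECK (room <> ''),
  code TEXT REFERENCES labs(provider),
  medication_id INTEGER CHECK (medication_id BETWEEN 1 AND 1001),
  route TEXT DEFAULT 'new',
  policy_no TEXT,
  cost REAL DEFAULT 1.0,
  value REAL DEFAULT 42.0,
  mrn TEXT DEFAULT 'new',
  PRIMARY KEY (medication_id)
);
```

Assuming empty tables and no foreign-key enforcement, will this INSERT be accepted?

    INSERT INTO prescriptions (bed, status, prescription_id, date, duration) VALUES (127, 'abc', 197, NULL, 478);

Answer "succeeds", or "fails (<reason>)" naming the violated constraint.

fails (NOT NULL on date)

date is explicitly set to NULL, but date is declared NOT NULL.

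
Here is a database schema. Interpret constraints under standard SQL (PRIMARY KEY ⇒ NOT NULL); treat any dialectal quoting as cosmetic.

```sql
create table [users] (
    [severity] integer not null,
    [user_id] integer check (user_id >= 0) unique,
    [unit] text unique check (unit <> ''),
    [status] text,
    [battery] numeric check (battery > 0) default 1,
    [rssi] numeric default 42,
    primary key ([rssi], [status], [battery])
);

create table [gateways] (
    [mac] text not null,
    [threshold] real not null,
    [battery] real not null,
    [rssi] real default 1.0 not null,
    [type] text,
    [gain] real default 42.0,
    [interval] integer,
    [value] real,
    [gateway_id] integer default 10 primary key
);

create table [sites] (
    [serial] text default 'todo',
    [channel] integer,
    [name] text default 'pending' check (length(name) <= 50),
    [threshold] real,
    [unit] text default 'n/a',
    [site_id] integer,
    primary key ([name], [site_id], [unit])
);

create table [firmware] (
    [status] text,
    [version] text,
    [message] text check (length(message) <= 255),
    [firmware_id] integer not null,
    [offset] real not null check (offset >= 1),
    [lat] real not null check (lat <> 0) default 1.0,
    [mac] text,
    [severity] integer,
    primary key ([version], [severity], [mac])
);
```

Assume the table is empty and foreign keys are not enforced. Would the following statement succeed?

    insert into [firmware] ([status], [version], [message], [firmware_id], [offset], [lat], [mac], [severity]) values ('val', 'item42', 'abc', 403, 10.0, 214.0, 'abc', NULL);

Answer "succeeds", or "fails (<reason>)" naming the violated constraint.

fails (NOT NULL on severity)

severity is explicitly set to NULL, but severity is part of the PRIMARY KEY (implied NOT NULL).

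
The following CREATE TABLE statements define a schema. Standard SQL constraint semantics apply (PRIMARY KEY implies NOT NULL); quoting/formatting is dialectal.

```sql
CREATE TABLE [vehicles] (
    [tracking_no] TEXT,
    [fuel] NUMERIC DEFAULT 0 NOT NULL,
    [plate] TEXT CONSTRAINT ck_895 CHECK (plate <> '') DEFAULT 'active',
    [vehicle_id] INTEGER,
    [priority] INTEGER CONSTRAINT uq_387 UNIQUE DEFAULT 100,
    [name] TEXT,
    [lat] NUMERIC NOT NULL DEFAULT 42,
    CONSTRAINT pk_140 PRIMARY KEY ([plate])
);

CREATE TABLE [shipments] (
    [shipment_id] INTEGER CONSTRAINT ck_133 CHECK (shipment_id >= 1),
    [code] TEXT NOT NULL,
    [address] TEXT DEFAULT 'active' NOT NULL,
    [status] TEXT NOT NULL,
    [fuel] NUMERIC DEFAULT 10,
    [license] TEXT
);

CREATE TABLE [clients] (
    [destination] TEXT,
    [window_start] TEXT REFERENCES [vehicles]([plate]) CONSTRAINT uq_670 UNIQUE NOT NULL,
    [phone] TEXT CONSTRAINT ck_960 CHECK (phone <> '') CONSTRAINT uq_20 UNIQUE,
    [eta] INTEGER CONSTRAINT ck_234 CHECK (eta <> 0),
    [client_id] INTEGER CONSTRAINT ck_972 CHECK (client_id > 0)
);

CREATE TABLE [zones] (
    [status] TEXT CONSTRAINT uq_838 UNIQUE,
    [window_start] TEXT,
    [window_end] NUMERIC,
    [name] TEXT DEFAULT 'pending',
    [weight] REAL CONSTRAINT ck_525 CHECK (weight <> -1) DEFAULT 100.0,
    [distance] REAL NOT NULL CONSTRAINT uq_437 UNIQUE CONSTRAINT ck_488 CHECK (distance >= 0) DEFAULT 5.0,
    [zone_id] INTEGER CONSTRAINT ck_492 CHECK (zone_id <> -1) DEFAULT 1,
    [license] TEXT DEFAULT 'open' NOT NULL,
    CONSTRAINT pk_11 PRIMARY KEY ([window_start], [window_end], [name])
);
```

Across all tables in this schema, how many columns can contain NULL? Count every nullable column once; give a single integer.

vehicles: 4 nullable (tracking_no, vehicle_id, priority, name — PK (plate) and explicit NOT NULL columns excluded).
shipments: 3 nullable (shipment_id, fuel, license — PK none and explicit NOT NULL columns excluded).
clients: 4 nullable (destination, phone, eta, client_id — PK none and explicit NOT NULL columns excluded).
zones: 3 nullable (status, weight, zone_id — PK (window_start, window_end, name) and explicit NOT NULL columns excluded).
Total: 4 + 3 + 4 + 3 = 14.

14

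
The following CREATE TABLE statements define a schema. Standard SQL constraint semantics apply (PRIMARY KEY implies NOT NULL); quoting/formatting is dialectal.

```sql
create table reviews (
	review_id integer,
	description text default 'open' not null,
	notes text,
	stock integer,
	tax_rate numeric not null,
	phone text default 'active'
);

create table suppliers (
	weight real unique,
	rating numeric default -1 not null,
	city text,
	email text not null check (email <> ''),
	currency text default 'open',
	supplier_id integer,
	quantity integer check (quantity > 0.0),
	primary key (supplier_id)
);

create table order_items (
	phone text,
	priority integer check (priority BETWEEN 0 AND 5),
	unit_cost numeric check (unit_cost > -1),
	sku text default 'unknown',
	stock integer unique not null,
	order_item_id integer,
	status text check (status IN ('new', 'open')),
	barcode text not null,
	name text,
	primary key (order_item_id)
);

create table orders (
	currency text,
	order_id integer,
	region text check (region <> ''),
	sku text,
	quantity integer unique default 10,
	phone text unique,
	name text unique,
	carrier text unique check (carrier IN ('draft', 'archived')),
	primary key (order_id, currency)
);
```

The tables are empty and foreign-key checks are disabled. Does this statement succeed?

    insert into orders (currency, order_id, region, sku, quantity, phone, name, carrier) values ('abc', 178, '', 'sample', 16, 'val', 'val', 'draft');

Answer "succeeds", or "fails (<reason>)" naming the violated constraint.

The value '' for region violates CHECK (region <> '').

fails (CHECK on region)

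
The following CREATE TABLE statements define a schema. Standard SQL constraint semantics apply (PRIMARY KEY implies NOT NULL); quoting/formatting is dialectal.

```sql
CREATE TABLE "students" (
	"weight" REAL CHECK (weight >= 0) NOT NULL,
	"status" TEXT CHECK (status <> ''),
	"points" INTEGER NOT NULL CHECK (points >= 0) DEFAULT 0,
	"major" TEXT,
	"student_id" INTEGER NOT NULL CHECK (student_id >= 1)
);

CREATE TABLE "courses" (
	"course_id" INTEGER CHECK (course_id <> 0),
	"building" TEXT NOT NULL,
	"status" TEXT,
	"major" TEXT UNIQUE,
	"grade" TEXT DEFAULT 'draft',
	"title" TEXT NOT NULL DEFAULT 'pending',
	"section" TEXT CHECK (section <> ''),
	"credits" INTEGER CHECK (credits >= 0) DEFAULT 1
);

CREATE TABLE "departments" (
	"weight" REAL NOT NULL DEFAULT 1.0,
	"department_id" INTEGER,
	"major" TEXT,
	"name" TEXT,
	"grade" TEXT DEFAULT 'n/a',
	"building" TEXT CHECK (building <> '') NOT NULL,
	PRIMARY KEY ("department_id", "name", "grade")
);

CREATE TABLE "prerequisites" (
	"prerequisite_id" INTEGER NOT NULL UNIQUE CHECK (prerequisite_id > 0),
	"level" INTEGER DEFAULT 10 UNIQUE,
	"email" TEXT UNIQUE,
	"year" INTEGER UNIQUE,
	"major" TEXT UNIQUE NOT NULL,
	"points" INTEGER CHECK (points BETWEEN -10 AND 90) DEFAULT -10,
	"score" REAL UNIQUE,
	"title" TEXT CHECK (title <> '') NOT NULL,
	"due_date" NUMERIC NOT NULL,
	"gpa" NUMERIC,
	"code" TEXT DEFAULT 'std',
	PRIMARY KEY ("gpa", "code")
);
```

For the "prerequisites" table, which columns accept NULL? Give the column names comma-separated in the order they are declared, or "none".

- prerequisite_id: declared NOT NULL → not nullable.
- level: UNIQUE does not imply NOT NULL → nullable.
- email: UNIQUE does not imply NOT NULL → nullable.
- year: UNIQUE does not imply NOT NULL → nullable.
- major: declared NOT NULL → not nullable.
- points: CHECK does not forbid NULL (a CHECK constraint passes when its expression is NULL) → nullable.
- score: UNIQUE does not imply NOT NULL → nullable.
- title: declared NOT NULL → not nullable.
- due_date: declared NOT NULL → not nullable.
- gpa: part of the PRIMARY KEY, which implies NOT NULL → not nullable.
- code: part of the PRIMARY KEY, which implies NOT NULL → not nullable.

level, email, year, points, score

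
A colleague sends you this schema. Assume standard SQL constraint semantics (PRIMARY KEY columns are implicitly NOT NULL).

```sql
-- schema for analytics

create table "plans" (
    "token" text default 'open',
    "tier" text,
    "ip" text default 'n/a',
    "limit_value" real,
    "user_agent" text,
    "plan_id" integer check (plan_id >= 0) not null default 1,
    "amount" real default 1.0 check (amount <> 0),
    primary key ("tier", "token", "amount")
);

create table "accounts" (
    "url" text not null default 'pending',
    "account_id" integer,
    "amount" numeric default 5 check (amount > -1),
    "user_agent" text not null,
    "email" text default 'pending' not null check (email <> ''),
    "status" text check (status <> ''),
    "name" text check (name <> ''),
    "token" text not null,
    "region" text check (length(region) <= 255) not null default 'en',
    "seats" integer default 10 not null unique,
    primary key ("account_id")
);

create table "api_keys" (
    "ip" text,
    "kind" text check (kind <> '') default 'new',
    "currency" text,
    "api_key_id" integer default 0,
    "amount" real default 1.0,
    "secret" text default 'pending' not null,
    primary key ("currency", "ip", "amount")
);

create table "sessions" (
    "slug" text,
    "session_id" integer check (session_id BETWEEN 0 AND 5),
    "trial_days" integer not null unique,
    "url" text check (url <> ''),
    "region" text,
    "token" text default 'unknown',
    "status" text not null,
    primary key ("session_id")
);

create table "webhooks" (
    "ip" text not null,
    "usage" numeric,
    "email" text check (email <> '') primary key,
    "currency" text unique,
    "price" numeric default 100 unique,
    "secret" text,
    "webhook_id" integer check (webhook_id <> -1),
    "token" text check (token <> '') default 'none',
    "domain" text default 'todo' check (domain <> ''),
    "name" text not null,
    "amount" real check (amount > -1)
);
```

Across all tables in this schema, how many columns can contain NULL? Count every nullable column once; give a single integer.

20

plans: 3 nullable (ip, limit_value, user_agent — PK (tier, token, amount) and explicit NOT NULL columns excluded).
accounts: 3 nullable (amount, status, name — PK (account_id) and explicit NOT NULL columns excluded).
api_keys: 2 nullable (kind, api_key_id — PK (currency, ip, amount) and explicit NOT NULL columns excluded).
sessions: 4 nullable (slug, url, region, token — PK (session_id) and explicit NOT NULL columns excluded).
webhooks: 8 nullable (usage, currency, price, secret, webhook_id, token, domain, amount — PK (email) and explicit NOT NULL columns excluded).
Total: 3 + 3 + 2 + 4 + 8 = 20.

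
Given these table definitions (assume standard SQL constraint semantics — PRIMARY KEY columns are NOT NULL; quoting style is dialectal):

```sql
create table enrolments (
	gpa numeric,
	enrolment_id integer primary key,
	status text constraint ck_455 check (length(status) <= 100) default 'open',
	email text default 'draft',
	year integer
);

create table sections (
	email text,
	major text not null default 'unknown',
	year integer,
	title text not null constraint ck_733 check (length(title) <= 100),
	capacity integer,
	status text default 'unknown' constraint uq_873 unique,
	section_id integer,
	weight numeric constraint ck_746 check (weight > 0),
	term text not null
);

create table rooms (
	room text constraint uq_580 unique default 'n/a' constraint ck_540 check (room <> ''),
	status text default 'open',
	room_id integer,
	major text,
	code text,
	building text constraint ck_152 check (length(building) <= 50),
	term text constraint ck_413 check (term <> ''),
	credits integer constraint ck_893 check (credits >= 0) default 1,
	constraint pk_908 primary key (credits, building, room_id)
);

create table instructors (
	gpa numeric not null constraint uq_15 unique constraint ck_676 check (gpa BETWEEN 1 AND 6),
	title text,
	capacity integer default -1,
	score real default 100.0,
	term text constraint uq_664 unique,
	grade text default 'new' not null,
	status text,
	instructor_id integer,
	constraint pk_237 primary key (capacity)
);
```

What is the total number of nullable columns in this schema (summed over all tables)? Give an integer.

enrolments: 4 nullable (gpa, status, email, year — PK (enrolment_id) and explicit NOT NULL columns excluded).
sections: 6 nullable (email, year, capacity, status, section_id, weight — PK none and explicit NOT NULL columns excluded).
rooms: 5 nullable (room, status, major, code, term — PK (credits, building, room_id) and explicit NOT NULL columns excluded).
instructors: 5 nullable (title, score, term, status, instructor_id — PK (capacity) and explicit NOT NULL columns excluded).
Total: 4 + 6 + 5 + 5 = 20.

20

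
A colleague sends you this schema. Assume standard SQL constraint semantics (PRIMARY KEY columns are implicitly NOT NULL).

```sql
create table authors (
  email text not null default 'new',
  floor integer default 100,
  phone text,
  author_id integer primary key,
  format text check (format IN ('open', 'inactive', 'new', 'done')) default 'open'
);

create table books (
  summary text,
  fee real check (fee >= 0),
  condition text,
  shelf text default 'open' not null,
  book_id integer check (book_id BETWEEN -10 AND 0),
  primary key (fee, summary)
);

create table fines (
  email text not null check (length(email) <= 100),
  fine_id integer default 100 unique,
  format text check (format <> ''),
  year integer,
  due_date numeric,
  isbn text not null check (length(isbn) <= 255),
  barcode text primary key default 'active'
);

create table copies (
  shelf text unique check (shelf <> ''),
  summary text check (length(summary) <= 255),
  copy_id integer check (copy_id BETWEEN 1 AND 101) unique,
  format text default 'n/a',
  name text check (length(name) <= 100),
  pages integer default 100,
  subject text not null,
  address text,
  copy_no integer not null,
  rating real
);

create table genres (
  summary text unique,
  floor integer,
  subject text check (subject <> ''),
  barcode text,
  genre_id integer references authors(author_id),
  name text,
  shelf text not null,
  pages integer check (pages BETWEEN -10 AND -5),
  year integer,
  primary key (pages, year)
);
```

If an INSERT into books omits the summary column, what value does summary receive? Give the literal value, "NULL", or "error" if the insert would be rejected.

summary has no DEFAULT clause.
Omitting it would insert NULL, but it is part of the PRIMARY KEY, so the INSERT fails.

error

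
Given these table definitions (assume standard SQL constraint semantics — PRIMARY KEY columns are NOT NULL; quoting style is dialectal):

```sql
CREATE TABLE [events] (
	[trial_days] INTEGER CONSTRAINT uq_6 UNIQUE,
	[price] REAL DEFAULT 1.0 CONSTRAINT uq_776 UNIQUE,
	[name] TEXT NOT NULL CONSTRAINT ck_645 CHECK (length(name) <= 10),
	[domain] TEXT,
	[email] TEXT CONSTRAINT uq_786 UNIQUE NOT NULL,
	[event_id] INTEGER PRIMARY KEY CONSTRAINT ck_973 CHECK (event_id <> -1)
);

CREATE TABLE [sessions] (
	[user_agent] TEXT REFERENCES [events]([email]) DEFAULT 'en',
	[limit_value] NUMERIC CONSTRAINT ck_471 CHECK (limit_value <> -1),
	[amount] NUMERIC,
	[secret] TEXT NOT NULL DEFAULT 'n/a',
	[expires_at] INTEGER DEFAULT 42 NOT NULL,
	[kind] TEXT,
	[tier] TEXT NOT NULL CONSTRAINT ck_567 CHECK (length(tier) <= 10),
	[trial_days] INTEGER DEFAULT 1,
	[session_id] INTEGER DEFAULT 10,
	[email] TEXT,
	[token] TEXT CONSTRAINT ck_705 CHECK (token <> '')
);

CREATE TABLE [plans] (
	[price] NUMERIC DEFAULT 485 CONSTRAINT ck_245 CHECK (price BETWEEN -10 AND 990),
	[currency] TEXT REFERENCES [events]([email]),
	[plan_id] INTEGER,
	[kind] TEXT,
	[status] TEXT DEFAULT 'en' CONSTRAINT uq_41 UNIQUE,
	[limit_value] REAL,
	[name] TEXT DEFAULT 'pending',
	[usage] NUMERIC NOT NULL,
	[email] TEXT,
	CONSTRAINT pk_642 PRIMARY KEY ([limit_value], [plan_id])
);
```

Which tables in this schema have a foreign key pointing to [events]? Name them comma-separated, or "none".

- sessions.user_agent references events(email).
- plans.currency references events(email).

sessions, plans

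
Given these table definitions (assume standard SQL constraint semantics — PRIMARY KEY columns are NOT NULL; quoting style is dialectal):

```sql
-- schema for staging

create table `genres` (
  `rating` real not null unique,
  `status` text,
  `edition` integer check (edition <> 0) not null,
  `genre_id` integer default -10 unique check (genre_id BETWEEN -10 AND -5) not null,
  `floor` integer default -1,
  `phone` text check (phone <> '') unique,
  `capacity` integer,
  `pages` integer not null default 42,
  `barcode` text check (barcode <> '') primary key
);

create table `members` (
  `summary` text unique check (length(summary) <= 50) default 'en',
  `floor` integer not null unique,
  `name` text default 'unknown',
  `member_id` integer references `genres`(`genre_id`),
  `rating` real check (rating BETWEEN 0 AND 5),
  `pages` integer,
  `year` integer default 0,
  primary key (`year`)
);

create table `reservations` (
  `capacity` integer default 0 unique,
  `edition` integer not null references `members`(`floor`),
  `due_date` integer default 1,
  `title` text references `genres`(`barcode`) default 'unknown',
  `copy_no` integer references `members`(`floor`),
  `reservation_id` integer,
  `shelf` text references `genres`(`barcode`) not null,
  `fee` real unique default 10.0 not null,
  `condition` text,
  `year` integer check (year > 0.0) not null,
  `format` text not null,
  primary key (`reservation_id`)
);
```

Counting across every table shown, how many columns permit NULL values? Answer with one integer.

genres: 4 nullable (status, floor, phone, capacity — PK (barcode) and explicit NOT NULL columns excluded).
members: 5 nullable (summary, name, member_id, rating, pages — PK (year) and explicit NOT NULL columns excluded).
reservations: 5 nullable (capacity, due_date, title, copy_no, condition — PK (reservation_id) and explicit NOT NULL columns excluded).
Total: 4 + 5 + 5 = 14.

14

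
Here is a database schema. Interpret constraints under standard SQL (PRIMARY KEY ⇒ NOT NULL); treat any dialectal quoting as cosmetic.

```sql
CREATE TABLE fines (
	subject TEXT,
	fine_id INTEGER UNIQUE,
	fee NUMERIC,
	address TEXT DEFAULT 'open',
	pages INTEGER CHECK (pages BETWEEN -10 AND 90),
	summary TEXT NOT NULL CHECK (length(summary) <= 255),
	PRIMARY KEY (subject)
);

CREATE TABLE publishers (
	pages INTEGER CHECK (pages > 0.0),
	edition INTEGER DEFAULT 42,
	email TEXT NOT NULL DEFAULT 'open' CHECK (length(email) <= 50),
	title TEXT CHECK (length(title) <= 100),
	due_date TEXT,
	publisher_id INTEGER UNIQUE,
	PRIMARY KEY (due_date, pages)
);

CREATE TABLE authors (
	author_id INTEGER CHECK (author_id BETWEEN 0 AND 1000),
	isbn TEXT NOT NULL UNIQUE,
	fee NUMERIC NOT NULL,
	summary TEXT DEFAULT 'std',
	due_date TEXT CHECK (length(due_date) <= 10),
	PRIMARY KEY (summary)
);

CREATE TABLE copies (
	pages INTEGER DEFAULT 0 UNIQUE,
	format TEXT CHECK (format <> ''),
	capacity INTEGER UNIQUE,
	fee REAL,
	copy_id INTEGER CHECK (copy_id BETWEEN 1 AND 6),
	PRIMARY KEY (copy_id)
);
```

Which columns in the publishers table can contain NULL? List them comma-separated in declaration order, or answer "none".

edition, title, publisher_id

- pages: part of the PRIMARY KEY, which implies NOT NULL → not nullable.
- edition: DEFAULT only fills an omitted column; an explicit NULL is still allowed → nullable.
- email: declared NOT NULL → not nullable.
- title: CHECK does not forbid NULL (a CHECK constraint passes when its expression is NULL) → nullable.
- due_date: part of the PRIMARY KEY, which implies NOT NULL → not nullable.
- publisher_id: UNIQUE does not imply NOT NULL → nullable.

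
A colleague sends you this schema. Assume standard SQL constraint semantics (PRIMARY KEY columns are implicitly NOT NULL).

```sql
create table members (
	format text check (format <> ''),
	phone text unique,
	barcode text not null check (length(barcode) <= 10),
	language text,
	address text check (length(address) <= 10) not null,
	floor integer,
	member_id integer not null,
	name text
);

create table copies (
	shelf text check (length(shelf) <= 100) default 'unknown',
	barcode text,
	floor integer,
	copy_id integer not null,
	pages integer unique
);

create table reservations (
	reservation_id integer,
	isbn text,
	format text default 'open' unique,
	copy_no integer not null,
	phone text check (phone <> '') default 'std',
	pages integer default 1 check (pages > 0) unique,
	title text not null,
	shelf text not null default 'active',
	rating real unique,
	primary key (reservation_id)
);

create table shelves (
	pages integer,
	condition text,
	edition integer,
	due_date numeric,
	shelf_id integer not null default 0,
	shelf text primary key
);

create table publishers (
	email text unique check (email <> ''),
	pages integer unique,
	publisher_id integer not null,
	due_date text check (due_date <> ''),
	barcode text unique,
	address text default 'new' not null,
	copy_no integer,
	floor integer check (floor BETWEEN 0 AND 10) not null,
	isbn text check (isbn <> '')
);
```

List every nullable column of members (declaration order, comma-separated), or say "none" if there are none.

format, phone, language, floor, name

- format: CHECK does not forbid NULL (a CHECK constraint passes when its expression is NULL) → nullable.
- phone: UNIQUE does not imply NOT NULL → nullable.
- barcode: declared NOT NULL → not nullable.
- language: no NOT NULL constraint applies → nullable.
- address: declared NOT NULL → not nullable.
- floor: no NOT NULL constraint applies → nullable.
- member_id: declared NOT NULL → not nullable.
- name: no NOT NULL constraint applies → nullable.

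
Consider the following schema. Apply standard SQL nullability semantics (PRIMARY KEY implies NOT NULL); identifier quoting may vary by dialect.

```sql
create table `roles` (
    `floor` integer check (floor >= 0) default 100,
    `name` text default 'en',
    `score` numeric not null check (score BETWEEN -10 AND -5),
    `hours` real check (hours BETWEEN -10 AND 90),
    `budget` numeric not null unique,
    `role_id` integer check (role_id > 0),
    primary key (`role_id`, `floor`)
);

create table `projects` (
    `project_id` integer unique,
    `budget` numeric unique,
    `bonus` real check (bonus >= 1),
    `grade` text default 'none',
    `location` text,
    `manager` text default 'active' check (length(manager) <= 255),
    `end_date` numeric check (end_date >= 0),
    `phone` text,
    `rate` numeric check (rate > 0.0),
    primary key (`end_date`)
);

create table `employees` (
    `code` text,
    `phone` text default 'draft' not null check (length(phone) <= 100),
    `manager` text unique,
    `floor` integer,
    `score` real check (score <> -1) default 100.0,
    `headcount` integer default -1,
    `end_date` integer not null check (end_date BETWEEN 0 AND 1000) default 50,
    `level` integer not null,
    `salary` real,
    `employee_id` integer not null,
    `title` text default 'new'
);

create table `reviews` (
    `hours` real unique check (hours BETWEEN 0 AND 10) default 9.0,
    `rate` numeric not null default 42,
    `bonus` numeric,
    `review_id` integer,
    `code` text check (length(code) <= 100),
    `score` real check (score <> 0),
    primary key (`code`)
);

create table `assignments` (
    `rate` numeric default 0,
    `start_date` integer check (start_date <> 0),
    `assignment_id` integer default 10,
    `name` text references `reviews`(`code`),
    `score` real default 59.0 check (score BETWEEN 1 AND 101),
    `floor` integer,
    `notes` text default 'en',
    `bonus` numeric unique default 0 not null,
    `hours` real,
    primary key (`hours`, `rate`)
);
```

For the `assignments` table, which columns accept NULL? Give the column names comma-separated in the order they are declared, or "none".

- rate: part of the PRIMARY KEY, which implies NOT NULL → not nullable.
- start_date: CHECK does not forbid NULL (a CHECK constraint passes when its expression is NULL) → nullable.
- assignment_id: DEFAULT only fills an omitted column; an explicit NULL is still allowed → nullable.
- name: a foreign key column may be NULL unless separately constrained → nullable.
- score: CHECK does not forbid NULL (a CHECK constraint passes when its expression is NULL) → nullable.
- floor: no NOT NULL constraint applies → nullable.
- notes: DEFAULT only fills an omitted column; an explicit NULL is still allowed → nullable.
- bonus: declared NOT NULL → not nullable.
- hours: part of the PRIMARY KEY, which implies NOT NULL → not nullable.

start_date, assignment_id, name, score, floor, notes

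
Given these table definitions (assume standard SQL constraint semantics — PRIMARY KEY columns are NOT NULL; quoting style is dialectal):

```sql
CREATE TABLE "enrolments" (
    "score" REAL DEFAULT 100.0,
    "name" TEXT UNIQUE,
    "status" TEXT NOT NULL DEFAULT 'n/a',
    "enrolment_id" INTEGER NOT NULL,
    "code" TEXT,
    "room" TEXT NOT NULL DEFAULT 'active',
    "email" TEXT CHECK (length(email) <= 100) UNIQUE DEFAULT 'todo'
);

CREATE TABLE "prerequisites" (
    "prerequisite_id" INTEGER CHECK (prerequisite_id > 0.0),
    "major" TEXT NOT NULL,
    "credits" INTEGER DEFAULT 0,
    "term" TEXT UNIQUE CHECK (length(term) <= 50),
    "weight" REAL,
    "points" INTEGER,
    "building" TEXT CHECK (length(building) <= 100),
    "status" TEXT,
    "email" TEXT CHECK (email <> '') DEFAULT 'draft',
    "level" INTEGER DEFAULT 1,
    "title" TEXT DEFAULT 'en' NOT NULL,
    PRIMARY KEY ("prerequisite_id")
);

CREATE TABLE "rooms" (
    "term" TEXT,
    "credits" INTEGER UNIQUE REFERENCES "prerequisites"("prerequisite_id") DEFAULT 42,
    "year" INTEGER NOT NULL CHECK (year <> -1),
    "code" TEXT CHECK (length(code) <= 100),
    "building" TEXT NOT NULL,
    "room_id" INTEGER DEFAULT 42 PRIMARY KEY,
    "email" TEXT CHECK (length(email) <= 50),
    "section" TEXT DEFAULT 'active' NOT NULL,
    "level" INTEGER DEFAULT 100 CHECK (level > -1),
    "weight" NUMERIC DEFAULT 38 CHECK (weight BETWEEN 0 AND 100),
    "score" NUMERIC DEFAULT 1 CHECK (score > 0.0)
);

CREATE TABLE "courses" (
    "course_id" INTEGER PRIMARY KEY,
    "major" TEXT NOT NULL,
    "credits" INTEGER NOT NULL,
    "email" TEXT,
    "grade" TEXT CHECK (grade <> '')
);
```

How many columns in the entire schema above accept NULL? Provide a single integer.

enrolments: 4 nullable (score, name, code, email — PK none and explicit NOT NULL columns excluded).
prerequisites: 8 nullable (credits, term, weight, points, building, status, email, level — PK (prerequisite_id) and explicit NOT NULL columns excluded).
rooms: 7 nullable (term, credits, code, email, level, weight, score — PK (room_id) and explicit NOT NULL columns excluded).
courses: 2 nullable (email, grade — PK (course_id) and explicit NOT NULL columns excluded).
Total: 4 + 8 + 7 + 2 = 21.

21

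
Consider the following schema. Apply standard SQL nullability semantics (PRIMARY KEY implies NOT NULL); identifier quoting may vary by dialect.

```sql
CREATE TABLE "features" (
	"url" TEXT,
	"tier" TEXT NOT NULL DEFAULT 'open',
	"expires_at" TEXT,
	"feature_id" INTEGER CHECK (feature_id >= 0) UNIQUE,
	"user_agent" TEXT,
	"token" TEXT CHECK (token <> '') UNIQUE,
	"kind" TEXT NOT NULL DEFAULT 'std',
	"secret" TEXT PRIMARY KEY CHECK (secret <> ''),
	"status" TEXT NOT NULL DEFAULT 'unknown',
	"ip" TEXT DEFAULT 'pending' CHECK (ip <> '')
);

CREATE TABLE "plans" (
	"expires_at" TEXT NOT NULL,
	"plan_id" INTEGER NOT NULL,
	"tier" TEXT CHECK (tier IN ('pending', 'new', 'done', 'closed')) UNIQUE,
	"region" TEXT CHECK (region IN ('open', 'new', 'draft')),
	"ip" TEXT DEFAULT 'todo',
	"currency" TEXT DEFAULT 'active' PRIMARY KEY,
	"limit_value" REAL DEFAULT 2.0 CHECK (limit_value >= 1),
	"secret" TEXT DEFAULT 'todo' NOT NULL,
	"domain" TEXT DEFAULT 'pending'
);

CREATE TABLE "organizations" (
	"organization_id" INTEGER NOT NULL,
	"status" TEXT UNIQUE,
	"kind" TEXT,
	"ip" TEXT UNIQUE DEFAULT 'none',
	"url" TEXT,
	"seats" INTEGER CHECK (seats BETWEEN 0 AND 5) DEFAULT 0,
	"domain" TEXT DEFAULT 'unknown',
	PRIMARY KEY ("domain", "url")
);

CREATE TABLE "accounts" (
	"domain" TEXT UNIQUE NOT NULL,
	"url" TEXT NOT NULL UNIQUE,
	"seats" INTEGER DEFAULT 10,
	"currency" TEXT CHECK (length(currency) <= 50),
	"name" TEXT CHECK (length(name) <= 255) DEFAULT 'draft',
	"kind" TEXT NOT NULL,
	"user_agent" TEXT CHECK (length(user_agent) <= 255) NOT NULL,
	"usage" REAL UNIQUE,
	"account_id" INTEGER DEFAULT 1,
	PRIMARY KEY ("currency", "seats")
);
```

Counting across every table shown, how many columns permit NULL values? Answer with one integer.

features: 6 nullable (url, expires_at, feature_id, user_agent, token, ip — PK (secret) and explicit NOT NULL columns excluded).
plans: 5 nullable (tier, region, ip, limit_value, domain — PK (currency) and explicit NOT NULL columns excluded).
organizations: 4 nullable (status, kind, ip, seats — PK (domain, url) and explicit NOT NULL columns excluded).
accounts: 3 nullable (name, usage, account_id — PK (currency, seats) and explicit NOT NULL columns excluded).
Total: 6 + 5 + 4 + 3 = 18.

18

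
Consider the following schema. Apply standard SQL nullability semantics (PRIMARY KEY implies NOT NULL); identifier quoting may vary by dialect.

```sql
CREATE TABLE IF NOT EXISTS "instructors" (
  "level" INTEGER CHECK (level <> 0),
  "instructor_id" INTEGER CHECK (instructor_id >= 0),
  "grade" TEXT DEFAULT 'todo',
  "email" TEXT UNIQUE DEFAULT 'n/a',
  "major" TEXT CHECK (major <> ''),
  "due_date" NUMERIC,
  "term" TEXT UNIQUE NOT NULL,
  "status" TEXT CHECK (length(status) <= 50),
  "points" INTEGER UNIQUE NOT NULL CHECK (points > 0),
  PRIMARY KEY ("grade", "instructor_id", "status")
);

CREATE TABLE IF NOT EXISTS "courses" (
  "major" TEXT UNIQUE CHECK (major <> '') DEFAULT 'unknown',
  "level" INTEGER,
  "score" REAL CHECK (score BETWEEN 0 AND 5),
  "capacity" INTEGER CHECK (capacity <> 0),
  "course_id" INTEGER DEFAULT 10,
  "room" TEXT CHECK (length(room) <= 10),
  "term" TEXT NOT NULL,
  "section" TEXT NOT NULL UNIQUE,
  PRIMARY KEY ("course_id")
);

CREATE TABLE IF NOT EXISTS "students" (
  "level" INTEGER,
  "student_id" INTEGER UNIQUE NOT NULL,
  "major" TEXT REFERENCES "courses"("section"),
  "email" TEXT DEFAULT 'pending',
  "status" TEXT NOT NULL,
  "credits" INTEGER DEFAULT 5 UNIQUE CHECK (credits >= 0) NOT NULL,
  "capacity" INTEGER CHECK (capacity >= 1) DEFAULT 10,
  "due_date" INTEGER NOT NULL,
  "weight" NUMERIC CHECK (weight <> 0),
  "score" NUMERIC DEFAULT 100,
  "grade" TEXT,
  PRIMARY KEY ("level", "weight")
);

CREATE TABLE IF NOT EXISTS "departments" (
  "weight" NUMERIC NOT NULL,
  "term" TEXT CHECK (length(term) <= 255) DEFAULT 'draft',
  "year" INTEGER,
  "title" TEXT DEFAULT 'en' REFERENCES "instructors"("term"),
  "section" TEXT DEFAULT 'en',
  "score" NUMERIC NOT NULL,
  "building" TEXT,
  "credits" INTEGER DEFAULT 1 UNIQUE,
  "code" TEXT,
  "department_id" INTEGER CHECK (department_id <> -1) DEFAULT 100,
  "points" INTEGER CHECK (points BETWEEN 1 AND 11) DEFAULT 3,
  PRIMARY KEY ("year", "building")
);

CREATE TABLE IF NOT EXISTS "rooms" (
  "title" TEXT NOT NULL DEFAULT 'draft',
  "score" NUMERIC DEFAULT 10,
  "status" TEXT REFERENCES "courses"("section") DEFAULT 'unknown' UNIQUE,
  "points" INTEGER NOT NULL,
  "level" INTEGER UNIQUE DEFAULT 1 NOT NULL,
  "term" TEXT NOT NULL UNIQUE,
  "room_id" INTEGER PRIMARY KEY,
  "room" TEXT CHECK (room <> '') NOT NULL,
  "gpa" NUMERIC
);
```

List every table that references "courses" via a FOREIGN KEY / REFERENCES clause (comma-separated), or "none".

students, rooms

- students.major references courses(section).
- rooms.status references courses(section).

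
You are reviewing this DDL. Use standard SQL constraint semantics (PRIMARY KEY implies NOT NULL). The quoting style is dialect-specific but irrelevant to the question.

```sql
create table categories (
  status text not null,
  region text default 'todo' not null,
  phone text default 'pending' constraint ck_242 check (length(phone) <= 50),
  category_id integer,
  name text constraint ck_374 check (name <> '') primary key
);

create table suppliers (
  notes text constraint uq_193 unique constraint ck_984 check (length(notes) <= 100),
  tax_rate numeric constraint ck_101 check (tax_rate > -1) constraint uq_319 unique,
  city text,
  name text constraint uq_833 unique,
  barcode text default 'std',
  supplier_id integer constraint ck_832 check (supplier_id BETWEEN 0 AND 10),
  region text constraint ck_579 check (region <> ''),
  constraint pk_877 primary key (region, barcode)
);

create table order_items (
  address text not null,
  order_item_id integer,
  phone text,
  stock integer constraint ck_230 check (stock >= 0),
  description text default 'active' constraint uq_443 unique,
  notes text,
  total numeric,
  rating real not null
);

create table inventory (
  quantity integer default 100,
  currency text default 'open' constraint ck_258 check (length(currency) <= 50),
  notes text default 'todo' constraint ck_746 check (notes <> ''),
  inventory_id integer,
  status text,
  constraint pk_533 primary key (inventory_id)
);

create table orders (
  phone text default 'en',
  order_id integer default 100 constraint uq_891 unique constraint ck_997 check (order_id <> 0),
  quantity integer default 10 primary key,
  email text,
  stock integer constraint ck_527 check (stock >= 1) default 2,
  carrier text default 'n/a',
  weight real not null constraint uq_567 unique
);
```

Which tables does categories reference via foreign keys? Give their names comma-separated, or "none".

none

No column in categories has a REFERENCES clause.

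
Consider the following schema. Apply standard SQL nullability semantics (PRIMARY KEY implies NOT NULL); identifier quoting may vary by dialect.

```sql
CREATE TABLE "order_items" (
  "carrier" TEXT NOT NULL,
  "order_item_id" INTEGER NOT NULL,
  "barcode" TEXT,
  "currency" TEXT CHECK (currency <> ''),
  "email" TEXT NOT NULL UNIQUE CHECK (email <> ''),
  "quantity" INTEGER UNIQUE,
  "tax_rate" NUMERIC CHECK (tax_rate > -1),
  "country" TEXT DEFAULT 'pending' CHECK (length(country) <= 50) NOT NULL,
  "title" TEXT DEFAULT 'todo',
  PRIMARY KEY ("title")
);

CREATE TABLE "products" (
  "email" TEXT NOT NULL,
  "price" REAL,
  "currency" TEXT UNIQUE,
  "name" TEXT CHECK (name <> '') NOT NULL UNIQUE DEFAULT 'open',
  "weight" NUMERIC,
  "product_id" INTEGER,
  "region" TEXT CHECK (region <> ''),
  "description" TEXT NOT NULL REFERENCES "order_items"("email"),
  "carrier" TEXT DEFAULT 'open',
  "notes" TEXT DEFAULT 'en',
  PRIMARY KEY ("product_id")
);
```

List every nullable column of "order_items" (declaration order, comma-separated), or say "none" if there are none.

barcode, currency, quantity, tax_rate

- carrier: declared NOT NULL → not nullable.
- order_item_id: declared NOT NULL → not nullable.
- barcode: no NOT NULL constraint applies → nullable.
- currency: CHECK does not forbid NULL (a CHECK constraint passes when its expression is NULL) → nullable.
- email: declared NOT NULL → not nullable.
- quantity: UNIQUE does not imply NOT NULL → nullable.
- tax_rate: CHECK does not forbid NULL (a CHECK constraint passes when its expression is NULL) → nullable.
- country: declared NOT NULL → not nullable.
- title: part of the PRIMARY KEY, which implies NOT NULL → not nullable.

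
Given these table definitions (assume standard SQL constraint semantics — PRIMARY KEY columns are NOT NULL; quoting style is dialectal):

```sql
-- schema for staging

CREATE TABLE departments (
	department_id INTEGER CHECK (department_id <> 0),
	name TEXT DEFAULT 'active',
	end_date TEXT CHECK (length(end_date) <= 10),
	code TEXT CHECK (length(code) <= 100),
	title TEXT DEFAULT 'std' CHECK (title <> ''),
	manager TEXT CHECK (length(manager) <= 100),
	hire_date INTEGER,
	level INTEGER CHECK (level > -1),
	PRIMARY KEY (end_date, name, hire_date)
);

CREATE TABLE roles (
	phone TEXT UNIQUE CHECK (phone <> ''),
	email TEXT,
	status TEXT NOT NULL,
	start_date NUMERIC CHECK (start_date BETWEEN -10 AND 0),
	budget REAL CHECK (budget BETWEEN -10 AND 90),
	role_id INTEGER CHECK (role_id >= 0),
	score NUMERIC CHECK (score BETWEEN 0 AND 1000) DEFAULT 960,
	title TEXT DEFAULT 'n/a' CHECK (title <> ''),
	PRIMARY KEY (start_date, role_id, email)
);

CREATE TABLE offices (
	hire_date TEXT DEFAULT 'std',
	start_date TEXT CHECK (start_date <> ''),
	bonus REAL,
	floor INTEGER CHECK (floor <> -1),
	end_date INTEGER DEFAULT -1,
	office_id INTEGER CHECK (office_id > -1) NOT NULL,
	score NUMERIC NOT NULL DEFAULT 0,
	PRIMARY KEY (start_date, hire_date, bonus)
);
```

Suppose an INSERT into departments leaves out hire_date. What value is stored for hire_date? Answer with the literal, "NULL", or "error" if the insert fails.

hire_date has no DEFAULT clause.
Omitting it would insert NULL, but it is part of the PRIMARY KEY, so the INSERT fails.

error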